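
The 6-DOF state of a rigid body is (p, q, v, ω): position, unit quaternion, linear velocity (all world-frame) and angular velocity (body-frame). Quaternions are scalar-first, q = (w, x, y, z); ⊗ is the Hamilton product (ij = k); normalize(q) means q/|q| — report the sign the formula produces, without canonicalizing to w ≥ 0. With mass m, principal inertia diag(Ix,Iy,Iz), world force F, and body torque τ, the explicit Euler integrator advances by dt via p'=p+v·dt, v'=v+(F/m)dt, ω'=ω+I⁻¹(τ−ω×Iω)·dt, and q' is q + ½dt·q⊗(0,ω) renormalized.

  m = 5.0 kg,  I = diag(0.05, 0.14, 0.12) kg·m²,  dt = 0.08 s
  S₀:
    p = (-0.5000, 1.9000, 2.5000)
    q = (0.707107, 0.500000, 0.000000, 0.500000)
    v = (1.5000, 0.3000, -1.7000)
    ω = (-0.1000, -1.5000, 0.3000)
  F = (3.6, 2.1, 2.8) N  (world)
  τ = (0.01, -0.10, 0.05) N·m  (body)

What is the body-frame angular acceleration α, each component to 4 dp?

α = (0.0200, -0.7293, 0.3042)

gyro term ω×Iω = (0.0090, 0.0021, 0.0135)
angular accel α = (0.0200, -0.7293, 0.3042)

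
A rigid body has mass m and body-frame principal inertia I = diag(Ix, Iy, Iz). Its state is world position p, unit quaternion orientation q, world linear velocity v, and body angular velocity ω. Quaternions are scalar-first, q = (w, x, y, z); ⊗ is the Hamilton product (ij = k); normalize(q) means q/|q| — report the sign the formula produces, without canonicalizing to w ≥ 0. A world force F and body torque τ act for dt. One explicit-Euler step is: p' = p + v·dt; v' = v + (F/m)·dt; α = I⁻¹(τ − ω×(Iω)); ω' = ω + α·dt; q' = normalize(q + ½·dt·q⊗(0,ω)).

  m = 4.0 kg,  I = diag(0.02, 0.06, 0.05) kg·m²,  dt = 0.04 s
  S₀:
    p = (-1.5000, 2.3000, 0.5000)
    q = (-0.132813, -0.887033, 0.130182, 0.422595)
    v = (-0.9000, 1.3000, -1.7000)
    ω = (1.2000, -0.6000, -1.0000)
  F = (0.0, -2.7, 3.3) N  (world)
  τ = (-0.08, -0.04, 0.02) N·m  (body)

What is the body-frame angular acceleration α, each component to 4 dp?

α = (-3.7000, -1.2667, 0.9760)

ω×(Iω) gyroscopic = (-0.0060, 0.0360, -0.0288)
α = I⁻¹(τ − ω×Iω) = (-3.7000, -1.2667, 0.9760)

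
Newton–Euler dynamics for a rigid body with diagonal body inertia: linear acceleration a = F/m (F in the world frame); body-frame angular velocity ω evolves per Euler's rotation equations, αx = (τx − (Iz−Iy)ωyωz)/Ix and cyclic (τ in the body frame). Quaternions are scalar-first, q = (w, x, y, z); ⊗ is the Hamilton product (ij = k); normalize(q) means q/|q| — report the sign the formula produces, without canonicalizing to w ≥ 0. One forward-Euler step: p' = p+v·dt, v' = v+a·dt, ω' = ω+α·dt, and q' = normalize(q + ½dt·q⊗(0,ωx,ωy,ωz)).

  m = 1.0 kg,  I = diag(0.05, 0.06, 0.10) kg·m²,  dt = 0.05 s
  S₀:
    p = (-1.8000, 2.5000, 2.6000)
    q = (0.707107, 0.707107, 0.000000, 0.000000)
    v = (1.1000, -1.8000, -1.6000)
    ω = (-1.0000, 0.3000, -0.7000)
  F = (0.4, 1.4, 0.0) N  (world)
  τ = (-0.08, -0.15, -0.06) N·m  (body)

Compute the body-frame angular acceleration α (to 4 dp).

α = (-1.4320, -1.9167, -0.5700)

ω×(Iω) gyroscopic = (-0.0084, -0.0350, -0.0030)
angular accel α = (-1.4320, -1.9167, -0.5700)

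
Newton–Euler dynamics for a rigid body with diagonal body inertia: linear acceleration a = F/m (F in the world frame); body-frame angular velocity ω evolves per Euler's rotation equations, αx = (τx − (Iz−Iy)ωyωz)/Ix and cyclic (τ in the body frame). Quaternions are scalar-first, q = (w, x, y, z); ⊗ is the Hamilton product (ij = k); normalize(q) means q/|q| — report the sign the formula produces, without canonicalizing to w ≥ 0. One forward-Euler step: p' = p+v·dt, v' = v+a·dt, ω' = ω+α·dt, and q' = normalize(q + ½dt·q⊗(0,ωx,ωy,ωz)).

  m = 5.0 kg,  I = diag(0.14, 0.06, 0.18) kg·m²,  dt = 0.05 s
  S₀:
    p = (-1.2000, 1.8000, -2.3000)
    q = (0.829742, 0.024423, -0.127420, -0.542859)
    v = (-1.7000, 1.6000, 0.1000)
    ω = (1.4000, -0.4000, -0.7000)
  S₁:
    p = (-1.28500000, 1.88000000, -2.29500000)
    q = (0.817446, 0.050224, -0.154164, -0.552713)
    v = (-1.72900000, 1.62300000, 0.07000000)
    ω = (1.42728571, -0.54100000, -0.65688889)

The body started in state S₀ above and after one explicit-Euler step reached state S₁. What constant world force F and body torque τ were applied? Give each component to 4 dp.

velocity change Δv = (-0.02900000, 0.02300000, -0.03000000)
F = m·Δv/dt = (-2.9000, 2.3000, -3.0000)
Δω = ω₁−ω₀ = (0.02728571, -0.14100000, 0.04311111)
ω₀×(Iω₀) = (0.0336, 0.0392, 0.0448)
τ = I·(Δω/dt) + ω₀×(Iω₀) = (0.1100, -0.1300, 0.2000)

F = (-2.9000, 2.3000, -3.0000)
τ = (0.1100, -0.1300, 0.2000)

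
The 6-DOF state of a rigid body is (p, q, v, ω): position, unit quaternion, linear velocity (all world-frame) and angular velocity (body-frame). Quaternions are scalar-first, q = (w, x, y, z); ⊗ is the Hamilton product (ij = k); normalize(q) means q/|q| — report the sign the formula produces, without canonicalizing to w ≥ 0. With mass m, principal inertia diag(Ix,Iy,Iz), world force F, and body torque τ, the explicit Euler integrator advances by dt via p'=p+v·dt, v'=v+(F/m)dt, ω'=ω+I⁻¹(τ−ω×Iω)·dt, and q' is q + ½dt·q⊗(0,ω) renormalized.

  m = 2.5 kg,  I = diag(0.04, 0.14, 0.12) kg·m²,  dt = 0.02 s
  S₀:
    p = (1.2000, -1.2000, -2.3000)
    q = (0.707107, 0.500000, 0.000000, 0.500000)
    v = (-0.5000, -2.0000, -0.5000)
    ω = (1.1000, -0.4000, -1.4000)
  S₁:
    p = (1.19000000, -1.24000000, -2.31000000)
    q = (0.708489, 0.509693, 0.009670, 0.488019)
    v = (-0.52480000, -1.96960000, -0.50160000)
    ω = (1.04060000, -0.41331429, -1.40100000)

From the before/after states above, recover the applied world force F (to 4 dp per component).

F = (-3.1000, 3.8000, -0.2000)

velocity change Δv = (-0.02480000, 0.03040000, -0.00160000)
m·(v₁−v₀)/dt = (-3.1000, 3.8000, -0.2000)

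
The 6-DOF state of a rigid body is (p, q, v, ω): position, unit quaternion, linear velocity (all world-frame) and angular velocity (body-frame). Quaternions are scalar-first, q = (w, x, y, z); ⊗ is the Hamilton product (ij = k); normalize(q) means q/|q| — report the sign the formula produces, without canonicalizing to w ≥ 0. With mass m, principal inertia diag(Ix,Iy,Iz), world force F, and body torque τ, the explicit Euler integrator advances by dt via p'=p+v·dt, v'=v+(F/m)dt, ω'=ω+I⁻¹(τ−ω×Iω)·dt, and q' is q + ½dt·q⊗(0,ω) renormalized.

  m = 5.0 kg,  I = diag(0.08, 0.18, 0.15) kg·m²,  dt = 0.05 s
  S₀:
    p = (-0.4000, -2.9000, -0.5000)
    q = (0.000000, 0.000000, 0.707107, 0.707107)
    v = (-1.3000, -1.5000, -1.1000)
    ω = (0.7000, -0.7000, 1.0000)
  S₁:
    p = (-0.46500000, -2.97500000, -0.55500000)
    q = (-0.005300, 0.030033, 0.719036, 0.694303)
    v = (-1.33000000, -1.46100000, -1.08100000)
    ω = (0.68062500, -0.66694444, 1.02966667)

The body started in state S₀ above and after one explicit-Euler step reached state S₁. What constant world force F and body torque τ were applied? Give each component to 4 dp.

F = (-3.0000, 3.9000, 1.9000)
τ = (-0.0100, 0.0700, 0.0400)

Δω = ω₁−ω₀ = (-0.01937500, 0.03305556, 0.02966667)
applied torque τ = (-0.0100, 0.0700, 0.0400)
Δv = v₁−v₀ = (-0.03000000, 0.03900000, 0.01900000)
F = m·Δv/dt = (-3.0000, 3.9000, 1.9000)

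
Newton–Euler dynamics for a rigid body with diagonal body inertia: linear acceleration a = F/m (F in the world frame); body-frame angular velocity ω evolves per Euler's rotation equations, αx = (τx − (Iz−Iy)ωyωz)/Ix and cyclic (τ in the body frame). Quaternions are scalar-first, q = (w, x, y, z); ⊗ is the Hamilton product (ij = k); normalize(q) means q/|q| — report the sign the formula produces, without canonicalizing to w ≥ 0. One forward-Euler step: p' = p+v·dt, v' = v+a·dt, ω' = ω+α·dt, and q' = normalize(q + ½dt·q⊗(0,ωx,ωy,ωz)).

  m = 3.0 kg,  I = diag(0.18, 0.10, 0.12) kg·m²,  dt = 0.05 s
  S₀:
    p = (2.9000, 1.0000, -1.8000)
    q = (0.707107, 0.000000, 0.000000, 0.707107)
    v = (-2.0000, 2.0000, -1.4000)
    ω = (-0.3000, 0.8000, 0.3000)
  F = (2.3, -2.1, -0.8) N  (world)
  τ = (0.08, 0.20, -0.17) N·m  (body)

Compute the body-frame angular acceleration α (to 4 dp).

gyro term ω×Iω = (0.0048, -0.0054, 0.0192)
α = I⁻¹(τ − ω×Iω) = (0.4178, 2.0540, -1.5767)

α = (0.4178, 2.0540, -1.5767)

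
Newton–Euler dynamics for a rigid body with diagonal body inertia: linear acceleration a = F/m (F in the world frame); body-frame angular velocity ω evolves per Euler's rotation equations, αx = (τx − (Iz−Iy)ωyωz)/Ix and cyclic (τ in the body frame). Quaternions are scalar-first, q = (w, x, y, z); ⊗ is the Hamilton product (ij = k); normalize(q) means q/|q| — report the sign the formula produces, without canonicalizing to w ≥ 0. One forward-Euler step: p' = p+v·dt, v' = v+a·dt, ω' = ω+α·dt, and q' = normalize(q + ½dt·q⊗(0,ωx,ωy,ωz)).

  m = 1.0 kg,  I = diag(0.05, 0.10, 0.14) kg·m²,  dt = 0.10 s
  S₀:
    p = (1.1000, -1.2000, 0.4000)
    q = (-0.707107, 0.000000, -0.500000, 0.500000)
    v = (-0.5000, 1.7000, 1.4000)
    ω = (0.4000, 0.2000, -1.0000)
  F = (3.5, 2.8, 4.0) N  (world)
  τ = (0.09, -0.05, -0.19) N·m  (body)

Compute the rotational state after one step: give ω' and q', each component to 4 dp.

ω' = (0.5960, 0.1140, -1.1386)
q' = (-0.6761, 0.0058, -0.4963, 0.5445)

ω×(Iω) gyroscopic = (-0.0080, 0.0360, 0.0040)
angular accel α = (1.9600, -0.8600, -1.3857)
ω' = ω + α·dt = (0.5960, 0.1140, -1.1386)
Hamilton product q⊗(0,ω) = (0.6000000, 0.1171572, 0.0585786, 0.9071070)
q + ½dt·q⊗(0,ω), renormalized = (-0.6761, 0.0058, -0.4963, 0.5445)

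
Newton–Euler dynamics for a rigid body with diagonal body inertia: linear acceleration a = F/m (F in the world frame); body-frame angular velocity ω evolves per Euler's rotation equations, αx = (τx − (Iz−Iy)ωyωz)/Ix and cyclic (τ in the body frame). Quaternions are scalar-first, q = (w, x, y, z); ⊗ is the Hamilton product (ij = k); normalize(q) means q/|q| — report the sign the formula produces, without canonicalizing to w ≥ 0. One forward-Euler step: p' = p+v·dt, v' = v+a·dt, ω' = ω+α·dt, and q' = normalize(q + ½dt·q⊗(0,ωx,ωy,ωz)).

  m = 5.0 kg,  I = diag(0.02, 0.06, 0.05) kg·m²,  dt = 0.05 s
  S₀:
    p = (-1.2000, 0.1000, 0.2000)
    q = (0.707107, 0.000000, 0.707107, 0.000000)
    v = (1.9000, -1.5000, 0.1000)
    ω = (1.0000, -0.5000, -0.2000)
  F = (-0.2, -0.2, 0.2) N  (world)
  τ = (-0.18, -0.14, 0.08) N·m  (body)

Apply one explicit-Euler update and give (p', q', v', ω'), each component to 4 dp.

angular accel α = (-8.9500, -2.4333, 2.0000)
ω' = ω + α·dt = (0.5525, -0.6217, -0.1000)
Hamilton product q⊗(0,ω) = (0.3535535, 0.5656856, -0.3535535, -0.8485284)
q' = normalize(q + ½dt·q⊗(0,ω)) = (0.7157, 0.0141, 0.6980, -0.0212)
new position p' = (-1.1050, 0.0250, 0.2050)
v + (F/m)dt = (1.8980, -1.5020, 0.1020)

p' = (-1.1050, 0.0250, 0.2050)
q' = (0.7157, 0.0141, 0.6980, -0.0212)
v' = (1.8980, -1.5020, 0.1020)
ω' = (0.5525, -0.6217, -0.1000)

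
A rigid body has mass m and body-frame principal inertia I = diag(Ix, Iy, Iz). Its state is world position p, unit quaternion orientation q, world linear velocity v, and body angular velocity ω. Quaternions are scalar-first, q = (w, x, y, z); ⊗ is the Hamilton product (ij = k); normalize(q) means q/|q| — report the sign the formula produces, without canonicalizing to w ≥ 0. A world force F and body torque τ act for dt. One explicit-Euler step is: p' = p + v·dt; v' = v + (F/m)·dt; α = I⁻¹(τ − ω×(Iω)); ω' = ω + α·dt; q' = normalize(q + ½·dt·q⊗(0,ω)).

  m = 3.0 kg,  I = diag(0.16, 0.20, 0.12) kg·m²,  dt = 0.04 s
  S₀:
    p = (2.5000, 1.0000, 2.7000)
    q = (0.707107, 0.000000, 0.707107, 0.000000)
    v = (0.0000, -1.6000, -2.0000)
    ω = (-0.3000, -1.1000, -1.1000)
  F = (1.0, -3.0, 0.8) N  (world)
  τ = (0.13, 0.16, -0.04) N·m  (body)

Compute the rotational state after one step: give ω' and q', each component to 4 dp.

ω' = (-0.2433, -1.0706, -1.1177)
q' = (0.7223, -0.0198, 0.6912, -0.0113)

(τ − ω×Iω)/I = (1.4175, 0.7340, -0.4433)
ω' = ω + α·dt = (-0.2433, -1.0706, -1.1177)
2q̇ = q⊗(0,ω) = (0.7778177, -0.9899498, -0.7778177, -0.5656856)
q + ½dt·q⊗(0,ω), renormalized = (0.7223, -0.0198, 0.6912, -0.0113)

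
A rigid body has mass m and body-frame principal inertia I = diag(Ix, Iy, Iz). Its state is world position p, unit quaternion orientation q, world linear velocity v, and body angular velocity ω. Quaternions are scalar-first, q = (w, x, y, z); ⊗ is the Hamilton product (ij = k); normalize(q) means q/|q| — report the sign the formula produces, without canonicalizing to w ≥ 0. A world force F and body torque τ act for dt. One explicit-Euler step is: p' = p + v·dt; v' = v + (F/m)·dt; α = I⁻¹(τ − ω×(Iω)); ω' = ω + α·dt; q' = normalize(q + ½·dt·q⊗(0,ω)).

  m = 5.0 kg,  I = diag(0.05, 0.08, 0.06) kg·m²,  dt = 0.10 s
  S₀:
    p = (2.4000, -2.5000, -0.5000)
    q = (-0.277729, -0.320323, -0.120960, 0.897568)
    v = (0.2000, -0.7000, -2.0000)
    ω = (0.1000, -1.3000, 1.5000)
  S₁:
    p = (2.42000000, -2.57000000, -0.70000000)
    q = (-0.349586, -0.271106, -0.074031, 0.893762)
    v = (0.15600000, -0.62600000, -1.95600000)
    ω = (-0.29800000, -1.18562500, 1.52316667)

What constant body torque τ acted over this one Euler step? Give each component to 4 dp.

τ = (-0.1600, 0.0900, 0.0100)

rate change Δω = (-0.39800000, 0.11437500, 0.02316667)
precession coupling = (0.0390, -0.0015, -0.0039)
applied torque τ = (-0.1600, 0.0900, 0.0100)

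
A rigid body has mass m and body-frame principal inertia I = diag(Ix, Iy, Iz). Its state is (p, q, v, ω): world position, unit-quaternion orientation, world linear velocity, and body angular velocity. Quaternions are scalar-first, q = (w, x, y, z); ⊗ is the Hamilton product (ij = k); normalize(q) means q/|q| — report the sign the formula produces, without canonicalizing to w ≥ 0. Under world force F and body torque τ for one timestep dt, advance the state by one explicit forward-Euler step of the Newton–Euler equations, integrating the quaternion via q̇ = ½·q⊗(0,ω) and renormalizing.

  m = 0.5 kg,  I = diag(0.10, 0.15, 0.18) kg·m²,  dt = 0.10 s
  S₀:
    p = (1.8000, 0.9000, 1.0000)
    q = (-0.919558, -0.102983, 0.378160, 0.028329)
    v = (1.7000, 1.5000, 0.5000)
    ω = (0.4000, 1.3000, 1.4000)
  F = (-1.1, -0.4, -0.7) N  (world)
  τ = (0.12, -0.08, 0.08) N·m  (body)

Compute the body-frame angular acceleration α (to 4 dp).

gyro term ω×Iω = (0.0546, -0.0448, 0.0260)
(τ − ω×Iω)/I = (0.6540, -0.2347, 0.3000)

α = (0.6540, -0.2347, 0.3000)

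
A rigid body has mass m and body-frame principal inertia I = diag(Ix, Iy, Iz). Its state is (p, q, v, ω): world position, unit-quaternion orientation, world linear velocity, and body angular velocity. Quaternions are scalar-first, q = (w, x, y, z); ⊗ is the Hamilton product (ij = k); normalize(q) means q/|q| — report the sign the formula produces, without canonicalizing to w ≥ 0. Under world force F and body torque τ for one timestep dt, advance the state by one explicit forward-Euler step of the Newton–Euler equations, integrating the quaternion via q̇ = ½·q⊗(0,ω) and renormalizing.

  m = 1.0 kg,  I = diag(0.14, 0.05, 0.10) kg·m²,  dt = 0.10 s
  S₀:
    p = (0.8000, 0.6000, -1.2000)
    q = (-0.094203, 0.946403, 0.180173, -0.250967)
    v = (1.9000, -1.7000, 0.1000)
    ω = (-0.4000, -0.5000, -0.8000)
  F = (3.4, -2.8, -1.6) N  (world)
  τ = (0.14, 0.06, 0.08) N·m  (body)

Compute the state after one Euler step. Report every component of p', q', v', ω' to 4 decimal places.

p' = (0.9900, 0.4300, -1.1900)
q' = (-0.0807, 0.9336, 0.2251, -0.2669)
v' = (2.2400, -1.9800, -0.0600)
ω' = (-0.3143, -0.4056, -0.7020)

p' = p + v·dt = (0.9900, 0.4300, -1.1900)
v' = v + a·dt = (2.2400, -1.9800, -0.0600)
angular accel α = (0.8571, 0.9440, 0.9800)
ω' = ω + α·dt = (-0.3143, -0.4056, -0.7020)
2q̇ = q⊗(0,ω) = (0.2678741, -0.2319407, 0.9046107, -0.3257699)
q' = normalize(q + ½dt·q⊗(0,ω)) = (-0.0807, 0.9336, 0.2251, -0.2669)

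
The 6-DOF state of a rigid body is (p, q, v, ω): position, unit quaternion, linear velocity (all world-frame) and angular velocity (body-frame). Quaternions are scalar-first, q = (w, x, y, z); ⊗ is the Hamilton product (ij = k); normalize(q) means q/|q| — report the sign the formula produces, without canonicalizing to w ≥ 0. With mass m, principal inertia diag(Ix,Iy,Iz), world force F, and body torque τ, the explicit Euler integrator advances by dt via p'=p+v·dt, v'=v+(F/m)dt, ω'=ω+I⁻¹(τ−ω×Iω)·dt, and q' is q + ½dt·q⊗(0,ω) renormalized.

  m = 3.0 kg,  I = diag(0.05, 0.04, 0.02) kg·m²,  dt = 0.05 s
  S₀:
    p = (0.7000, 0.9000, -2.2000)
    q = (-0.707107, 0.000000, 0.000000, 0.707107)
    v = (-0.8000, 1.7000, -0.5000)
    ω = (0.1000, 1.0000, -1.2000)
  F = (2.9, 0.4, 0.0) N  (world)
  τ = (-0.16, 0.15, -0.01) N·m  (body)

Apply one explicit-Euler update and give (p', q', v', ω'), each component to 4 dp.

p' = (0.6600, 0.9850, -2.2250)
q' = (-0.6854, -0.0194, -0.0159, 0.7278)
v' = (-0.7517, 1.7067, -0.5000)
ω' = (-0.0840, 1.1920, -1.2225)

precession coupling ω×(Iω) = (0.0240, -0.0036, -0.0010)
α = I⁻¹(τ − ω×Iω) = (-3.6800, 3.8400, -0.4500)
ω + α·dt = (-0.0840, 1.1920, -1.2225)
2q̇ = q⊗(0,ω) = (0.8485284, -0.7778177, -0.6363963, 0.8485284)
q + ½dt·q⊗(0,ω), renormalized = (-0.6854, -0.0194, -0.0159, 0.7278)
linear accel F/m = (0.9667, 0.1333, 0.0000)
new position p' = (0.6600, 0.9850, -2.2250)
new velocity v' = (-0.7517, 1.7067, -0.5000)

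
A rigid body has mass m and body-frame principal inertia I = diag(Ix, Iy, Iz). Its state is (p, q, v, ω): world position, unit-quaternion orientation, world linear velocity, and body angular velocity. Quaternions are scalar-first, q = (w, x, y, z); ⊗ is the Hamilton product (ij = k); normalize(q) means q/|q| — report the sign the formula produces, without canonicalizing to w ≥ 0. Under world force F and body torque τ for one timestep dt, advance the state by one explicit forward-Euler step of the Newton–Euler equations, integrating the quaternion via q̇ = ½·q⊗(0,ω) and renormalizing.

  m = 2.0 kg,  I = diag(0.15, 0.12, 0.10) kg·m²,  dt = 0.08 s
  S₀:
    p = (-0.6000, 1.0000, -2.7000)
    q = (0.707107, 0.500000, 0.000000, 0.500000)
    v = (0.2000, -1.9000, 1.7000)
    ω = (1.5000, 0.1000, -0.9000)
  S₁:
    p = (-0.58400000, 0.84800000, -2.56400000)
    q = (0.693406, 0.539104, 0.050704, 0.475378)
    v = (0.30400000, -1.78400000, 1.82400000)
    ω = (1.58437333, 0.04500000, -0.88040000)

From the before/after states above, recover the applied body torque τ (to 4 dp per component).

τ = (0.1600, -0.1500, 0.0200)

ω₁ − ω₀ = (0.08437333, -0.05500000, 0.01960000)
ω₀×(Iω₀) = (0.0018, -0.0675, -0.0045)
τ = I·(Δω/dt) + ω₀×(Iω₀) = (0.1600, -0.1500, 0.0200)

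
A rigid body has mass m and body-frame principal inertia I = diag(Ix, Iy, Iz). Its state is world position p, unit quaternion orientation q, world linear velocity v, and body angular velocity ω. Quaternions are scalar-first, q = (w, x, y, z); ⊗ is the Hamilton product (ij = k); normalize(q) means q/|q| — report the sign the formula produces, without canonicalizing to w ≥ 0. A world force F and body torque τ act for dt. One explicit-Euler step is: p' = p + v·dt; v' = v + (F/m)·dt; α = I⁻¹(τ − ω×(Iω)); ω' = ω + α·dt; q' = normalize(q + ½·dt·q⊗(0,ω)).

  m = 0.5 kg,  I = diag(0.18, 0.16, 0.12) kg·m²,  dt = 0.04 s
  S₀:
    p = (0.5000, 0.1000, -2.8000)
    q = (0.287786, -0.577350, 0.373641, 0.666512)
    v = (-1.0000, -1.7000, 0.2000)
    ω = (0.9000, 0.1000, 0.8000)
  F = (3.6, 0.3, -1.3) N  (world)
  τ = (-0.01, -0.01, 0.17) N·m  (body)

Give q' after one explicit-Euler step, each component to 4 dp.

q⊗(0,ω) = (-0.0509587, 0.4912690, 1.0905194, -0.1637831)
q' = normalize(q + ½dt·q⊗(0,ω)) = (0.2867, -0.5674, 0.3953, 0.6630)

q' = (0.2867, -0.5674, 0.3953, 0.6630)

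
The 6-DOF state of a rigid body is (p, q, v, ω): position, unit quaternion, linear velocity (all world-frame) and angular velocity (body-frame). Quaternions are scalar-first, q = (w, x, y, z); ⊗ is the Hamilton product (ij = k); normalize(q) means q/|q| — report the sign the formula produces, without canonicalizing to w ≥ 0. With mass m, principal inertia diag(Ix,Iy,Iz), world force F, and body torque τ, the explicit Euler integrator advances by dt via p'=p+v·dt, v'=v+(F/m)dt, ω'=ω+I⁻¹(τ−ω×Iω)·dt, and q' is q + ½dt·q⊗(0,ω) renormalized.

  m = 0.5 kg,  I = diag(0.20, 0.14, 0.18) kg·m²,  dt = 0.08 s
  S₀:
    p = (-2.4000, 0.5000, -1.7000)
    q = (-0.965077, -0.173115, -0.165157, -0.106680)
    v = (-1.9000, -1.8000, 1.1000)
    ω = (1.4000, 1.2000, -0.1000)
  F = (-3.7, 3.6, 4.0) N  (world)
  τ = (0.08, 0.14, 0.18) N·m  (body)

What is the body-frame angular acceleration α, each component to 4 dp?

α = (0.4240, 1.0200, 1.5600)

gyro term ω×Iω = (-0.0048, -0.0028, -0.1008)
angular accel α = (0.4240, 1.0200, 1.5600)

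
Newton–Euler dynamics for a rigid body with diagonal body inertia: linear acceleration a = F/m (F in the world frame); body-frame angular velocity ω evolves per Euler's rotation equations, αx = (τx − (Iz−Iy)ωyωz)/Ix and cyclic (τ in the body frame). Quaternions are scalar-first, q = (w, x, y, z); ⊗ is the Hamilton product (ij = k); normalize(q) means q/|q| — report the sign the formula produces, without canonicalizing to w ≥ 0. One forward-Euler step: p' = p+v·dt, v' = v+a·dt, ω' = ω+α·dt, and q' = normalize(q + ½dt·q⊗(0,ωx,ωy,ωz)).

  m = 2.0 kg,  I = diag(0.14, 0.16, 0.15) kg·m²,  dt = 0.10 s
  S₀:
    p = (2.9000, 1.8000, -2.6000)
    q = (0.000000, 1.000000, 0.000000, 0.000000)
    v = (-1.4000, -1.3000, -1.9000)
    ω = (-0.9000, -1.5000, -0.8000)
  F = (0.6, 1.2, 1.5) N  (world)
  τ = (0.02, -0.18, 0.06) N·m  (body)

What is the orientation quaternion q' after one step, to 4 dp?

Hamilton product q⊗(0,ω) = (0.9000000, 0.0000000, 0.8000000, -1.5000000)
updated quaternion q' = (0.0448, 0.9954, 0.0398, -0.0747)

q' = (0.0448, 0.9954, 0.0398, -0.0747)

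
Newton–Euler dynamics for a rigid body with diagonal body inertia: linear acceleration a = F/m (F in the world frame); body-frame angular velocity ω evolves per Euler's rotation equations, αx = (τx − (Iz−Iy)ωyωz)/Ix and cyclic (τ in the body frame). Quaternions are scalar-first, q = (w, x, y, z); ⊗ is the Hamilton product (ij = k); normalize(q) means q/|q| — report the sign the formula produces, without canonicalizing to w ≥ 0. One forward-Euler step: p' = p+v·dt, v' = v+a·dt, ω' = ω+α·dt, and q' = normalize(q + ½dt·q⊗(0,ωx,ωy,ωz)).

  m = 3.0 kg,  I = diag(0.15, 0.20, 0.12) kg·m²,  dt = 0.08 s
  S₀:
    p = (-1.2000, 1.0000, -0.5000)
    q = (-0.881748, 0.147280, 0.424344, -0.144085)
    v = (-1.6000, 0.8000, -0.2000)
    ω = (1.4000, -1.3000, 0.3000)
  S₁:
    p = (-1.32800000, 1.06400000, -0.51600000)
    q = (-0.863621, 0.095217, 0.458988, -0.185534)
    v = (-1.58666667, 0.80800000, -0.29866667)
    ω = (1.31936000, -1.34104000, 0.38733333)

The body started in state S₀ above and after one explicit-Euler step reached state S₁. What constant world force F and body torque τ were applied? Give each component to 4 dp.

F = (0.5000, 0.3000, -3.7000)
τ = (-0.1200, -0.0900, 0.0400)

rate change Δω = (-0.08064000, -0.04104000, 0.08733333)
ω₀×(Iω₀) = (0.0312, 0.0126, -0.0910)
τ = I·(Δω/dt) + ω₀×(Iω₀) = (-0.1200, -0.0900, 0.0400)
Δv = v₁−v₀ = (0.01333333, 0.00800000, -0.09866667)
applied force F = (0.5000, 0.3000, -3.7000)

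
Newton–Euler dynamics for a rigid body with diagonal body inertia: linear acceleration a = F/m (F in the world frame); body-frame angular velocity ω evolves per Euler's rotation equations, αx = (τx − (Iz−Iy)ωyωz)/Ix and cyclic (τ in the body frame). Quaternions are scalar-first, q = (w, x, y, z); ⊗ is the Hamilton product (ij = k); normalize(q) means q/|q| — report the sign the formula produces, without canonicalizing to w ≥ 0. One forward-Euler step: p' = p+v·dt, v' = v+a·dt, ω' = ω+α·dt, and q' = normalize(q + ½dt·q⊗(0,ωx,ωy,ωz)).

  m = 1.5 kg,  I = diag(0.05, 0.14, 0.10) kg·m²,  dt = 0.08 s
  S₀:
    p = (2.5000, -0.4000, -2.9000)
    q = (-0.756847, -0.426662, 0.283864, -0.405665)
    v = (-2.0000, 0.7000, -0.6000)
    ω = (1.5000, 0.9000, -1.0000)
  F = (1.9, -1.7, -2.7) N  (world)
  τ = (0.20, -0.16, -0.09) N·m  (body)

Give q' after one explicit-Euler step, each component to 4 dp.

2q̇ = q⊗(0,ω) = (-0.0211496, -1.0540360, -1.7163218, -0.0529448)
updated quaternion q' = (-0.7552, -0.4673, 0.2145, -0.4065)

q' = (-0.7552, -0.4673, 0.2145, -0.4065)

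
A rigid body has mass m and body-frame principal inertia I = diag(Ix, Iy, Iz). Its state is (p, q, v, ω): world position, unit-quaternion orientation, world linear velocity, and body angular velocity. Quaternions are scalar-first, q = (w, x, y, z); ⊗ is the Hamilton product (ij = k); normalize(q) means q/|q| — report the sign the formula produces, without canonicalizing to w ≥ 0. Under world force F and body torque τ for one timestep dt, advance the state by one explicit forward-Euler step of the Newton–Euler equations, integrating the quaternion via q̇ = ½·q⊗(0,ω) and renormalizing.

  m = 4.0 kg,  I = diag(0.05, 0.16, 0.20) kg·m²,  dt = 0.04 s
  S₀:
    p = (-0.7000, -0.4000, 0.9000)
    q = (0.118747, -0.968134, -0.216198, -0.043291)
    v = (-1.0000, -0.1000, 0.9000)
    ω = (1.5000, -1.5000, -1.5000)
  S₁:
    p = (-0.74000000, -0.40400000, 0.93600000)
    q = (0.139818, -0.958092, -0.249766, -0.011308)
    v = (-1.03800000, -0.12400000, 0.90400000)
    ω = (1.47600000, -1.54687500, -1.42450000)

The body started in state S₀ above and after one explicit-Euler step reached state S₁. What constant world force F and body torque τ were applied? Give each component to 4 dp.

rate change Δω = (-0.02400000, -0.04687500, 0.07550000)
precession coupling = (0.0900, 0.3375, -0.2475)
τ = I·(Δω/dt) + ω₀×(Iω₀) = (0.0600, 0.1500, 0.1300)
v₁ − v₀ = (-0.03800000, -0.02400000, 0.00400000)
F = m·Δv/dt = (-3.8000, -2.4000, 0.4000)

F = (-3.8000, -2.4000, 0.4000)
τ = (0.0600, 0.1500, 0.1300)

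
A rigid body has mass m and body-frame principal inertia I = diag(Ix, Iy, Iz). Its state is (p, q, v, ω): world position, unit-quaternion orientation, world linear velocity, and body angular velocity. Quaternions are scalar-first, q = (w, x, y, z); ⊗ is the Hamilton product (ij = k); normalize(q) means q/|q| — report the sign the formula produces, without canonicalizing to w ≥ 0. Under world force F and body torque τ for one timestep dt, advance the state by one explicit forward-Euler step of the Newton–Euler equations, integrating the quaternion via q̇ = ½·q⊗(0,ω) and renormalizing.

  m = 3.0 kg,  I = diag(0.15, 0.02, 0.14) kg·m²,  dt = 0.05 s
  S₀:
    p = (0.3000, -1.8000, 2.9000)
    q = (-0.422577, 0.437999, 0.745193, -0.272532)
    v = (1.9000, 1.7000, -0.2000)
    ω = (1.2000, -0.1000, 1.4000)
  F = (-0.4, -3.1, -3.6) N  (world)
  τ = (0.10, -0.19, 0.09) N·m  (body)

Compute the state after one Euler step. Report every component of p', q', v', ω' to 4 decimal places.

p' = (0.3950, -1.7150, 2.8900)
q' = (-0.4239, 0.4502, 0.7220, -0.3104)
v' = (1.8933, 1.6483, -0.2600)
ω' = (1.2389, -0.6170, 1.4266)

precession coupling ω×(Iω) = (-0.0168, 0.0168, 0.0156)
angular accel α = (0.7787, -10.3400, 0.5314)
ω' = ω + α·dt = (1.2389, -0.6170, 1.4266)
2q̇ = q⊗(0,ω) = (-0.0695347, 0.5089246, -0.8979793, -1.5296393)
q' = normalize(q + ½dt·q⊗(0,ω)) = (-0.4239, 0.4502, 0.7220, -0.3104)
a = (-0.1333, -1.0333, -1.2000)
p + v·dt = (0.3950, -1.7150, 2.8900)
v + (F/m)dt = (1.8933, 1.6483, -0.2600)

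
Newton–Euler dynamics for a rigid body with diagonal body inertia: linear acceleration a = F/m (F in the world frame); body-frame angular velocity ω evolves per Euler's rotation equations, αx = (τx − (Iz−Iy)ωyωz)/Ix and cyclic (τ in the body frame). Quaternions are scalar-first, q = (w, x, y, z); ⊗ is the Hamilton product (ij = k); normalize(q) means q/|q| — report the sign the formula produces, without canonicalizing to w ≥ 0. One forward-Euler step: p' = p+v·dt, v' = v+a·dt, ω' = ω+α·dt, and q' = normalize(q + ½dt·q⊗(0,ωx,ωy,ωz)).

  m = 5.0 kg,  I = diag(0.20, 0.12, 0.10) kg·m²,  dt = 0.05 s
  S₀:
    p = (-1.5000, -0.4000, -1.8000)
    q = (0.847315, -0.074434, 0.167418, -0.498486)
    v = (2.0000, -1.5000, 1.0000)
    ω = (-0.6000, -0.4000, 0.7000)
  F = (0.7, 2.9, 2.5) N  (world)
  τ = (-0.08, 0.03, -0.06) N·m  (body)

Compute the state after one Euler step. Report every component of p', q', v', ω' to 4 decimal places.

p' = (-1.4000, -0.4750, -1.7500)
q' = (0.8563, -0.0892, 0.1677, -0.4803)
v' = (2.0070, -1.4710, 1.0250)
ω' = (-0.6214, -0.3700, 0.6796)

angular accel α = (-0.4280, 0.6000, -0.4080)
ω + α·dt = (-0.6214, -0.3700, 0.6796)
Hamilton product q⊗(0,ω) = (0.3712470, -0.5905908, 0.0122694, 0.7233449)
q' = normalize(q + ½dt·q⊗(0,ω)) = (0.8563, -0.0892, 0.1677, -0.4803)
a = (0.1400, 0.5800, 0.5000)
p + v·dt = (-1.4000, -0.4750, -1.7500)
v' = v + a·dt = (2.0070, -1.4710, 1.0250)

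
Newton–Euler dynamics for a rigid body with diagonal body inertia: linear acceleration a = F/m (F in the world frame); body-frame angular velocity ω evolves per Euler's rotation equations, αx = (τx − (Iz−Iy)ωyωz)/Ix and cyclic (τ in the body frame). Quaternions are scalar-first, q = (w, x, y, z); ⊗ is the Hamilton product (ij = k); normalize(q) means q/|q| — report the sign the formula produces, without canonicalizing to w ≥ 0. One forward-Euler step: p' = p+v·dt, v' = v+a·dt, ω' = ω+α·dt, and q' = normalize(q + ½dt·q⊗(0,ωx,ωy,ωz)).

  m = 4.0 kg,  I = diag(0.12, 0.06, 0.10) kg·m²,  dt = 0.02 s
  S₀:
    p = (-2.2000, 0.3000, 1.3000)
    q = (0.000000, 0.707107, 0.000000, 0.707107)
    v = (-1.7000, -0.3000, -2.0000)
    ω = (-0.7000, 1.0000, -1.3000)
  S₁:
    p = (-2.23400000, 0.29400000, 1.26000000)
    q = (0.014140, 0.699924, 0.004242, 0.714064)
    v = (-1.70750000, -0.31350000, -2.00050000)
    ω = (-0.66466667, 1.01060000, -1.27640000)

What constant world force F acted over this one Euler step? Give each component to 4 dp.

F = (-1.5000, -2.7000, -0.1000)

Δv = v₁−v₀ = (-0.00750000, -0.01350000, -0.00050000)
m·(v₁−v₀)/dt = (-1.5000, -2.7000, -0.1000)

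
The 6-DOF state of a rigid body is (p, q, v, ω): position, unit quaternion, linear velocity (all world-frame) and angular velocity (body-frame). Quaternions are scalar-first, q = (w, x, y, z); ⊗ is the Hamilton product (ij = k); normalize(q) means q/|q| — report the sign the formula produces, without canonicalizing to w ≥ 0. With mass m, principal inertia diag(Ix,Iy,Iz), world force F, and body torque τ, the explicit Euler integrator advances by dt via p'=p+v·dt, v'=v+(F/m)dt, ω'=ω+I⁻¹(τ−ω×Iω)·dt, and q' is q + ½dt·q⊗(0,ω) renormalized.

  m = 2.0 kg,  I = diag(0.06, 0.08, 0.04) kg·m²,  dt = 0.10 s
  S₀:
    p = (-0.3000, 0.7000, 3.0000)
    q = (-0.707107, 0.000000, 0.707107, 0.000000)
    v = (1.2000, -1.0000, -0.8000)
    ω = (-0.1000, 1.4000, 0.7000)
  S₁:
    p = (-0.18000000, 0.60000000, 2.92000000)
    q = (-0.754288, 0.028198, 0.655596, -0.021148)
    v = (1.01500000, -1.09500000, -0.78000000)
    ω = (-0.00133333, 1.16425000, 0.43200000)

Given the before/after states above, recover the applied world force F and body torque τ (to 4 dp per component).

F = (-3.7000, -1.9000, 0.4000)
τ = (0.0200, -0.1900, -0.1100)

Δω = ω₁−ω₀ = (0.09866667, -0.23575000, -0.26800000)
gyro term ω₀×Iω₀ = (-0.0392, -0.0014, -0.0028)
τ = I·(Δω/dt) + ω₀×(Iω₀) = (0.0200, -0.1900, -0.1100)
velocity change Δv = (-0.18500000, -0.09500000, 0.02000000)
F = m·Δv/dt = (-3.7000, -1.9000, 0.4000)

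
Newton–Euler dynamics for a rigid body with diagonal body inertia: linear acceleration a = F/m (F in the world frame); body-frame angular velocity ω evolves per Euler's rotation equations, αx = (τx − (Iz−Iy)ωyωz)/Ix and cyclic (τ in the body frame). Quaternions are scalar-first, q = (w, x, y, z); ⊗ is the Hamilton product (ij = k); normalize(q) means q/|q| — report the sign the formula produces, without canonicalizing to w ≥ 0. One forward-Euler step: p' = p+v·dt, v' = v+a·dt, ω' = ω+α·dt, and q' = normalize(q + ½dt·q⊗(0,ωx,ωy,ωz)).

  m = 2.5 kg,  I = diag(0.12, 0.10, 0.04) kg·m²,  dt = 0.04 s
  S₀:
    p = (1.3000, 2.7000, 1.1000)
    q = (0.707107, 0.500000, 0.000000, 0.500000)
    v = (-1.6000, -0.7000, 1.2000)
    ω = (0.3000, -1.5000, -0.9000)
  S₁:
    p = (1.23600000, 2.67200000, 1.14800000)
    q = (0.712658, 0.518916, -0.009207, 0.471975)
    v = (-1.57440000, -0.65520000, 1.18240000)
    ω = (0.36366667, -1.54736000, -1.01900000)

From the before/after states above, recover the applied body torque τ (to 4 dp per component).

ω₁ − ω₀ = (0.06366667, -0.04736000, -0.11900000)
applied torque τ = (0.1100, -0.1400, -0.1100)

τ = (0.1100, -0.1400, -0.1100)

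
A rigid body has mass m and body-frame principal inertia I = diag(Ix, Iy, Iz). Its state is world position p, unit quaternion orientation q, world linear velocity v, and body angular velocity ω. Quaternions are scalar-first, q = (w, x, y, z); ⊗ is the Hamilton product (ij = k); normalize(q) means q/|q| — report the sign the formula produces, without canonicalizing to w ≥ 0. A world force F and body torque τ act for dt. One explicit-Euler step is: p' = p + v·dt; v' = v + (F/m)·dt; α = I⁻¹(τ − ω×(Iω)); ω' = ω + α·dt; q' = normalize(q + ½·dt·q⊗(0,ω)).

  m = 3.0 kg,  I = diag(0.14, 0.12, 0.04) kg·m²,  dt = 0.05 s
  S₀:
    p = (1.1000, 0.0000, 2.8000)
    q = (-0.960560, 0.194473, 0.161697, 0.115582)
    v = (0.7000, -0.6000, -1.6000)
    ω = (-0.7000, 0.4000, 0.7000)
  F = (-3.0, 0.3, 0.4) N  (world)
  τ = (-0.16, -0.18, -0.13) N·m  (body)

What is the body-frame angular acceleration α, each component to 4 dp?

α = (-0.9829, -1.0917, -3.3900)

gyro term ω×Iω = (-0.0224, -0.0490, 0.0056)
angular accel α = (-0.9829, -1.0917, -3.3900)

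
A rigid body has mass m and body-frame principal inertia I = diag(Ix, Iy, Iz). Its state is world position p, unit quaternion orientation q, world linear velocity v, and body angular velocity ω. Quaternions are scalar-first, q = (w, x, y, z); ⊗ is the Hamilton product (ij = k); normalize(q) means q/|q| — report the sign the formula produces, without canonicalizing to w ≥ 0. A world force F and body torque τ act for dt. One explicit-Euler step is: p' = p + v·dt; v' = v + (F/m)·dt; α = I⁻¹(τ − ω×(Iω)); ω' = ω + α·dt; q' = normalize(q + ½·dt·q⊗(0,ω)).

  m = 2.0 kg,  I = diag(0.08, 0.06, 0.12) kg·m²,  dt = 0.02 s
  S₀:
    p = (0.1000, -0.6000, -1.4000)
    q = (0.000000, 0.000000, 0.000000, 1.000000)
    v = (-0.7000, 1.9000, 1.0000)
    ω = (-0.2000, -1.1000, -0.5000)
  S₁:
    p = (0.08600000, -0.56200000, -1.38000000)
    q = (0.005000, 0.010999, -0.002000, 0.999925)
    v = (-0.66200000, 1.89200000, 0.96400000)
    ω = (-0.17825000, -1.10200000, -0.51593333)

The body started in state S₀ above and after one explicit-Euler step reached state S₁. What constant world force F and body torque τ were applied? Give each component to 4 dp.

velocity change Δv = (0.03800000, -0.00800000, -0.03600000)
F = m·Δv/dt = (3.8000, -0.8000, -3.6000)
rate change Δω = (0.02175000, -0.00200000, -0.01593333)
gyro term ω₀×Iω₀ = (0.0330, -0.0040, -0.0044)
applied torque τ = (0.1200, -0.0100, -0.1000)

F = (3.8000, -0.8000, -3.6000)
τ = (0.1200, -0.0100, -0.1000)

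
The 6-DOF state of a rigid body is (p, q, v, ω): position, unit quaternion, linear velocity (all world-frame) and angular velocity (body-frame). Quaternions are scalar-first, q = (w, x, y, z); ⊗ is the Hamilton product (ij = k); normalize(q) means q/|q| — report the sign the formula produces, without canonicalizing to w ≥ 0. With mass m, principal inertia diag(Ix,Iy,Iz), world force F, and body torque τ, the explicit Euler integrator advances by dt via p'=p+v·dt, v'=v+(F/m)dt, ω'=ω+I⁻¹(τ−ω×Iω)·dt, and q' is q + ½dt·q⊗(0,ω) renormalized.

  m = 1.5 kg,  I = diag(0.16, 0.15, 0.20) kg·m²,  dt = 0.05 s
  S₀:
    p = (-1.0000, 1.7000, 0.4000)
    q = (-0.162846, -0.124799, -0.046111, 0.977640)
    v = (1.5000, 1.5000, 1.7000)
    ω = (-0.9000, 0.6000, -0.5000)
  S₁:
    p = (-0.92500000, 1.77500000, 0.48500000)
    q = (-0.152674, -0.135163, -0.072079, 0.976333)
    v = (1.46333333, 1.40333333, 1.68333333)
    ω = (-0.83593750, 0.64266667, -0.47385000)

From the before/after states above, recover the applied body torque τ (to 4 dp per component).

Δω = ω₁−ω₀ = (0.06406250, 0.04266667, 0.02615000)
τ = I·(Δω/dt) + ω₀×(Iω₀) = (0.1900, 0.1100, 0.1100)

τ = (0.1900, 0.1100, 0.1100)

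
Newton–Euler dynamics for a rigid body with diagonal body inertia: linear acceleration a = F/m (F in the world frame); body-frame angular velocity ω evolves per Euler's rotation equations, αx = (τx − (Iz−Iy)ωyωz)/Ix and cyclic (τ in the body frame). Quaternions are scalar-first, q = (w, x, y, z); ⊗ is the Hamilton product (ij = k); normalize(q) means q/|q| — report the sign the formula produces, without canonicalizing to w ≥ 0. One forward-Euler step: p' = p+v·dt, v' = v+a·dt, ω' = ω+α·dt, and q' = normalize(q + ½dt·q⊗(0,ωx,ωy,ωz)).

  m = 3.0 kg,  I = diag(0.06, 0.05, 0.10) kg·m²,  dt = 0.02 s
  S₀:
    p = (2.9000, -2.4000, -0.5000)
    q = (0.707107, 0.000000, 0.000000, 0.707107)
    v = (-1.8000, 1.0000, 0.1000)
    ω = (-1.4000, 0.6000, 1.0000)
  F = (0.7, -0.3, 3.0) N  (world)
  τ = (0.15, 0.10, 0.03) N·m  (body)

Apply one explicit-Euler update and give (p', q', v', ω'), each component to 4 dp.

gyro term ω×Iω = (0.0300, 0.0560, 0.0084)
(τ − ω×Iω)/I = (2.0000, 0.8800, 0.2160)
new body rate ω' = (-1.3600, 0.6176, 1.0043)
Hamilton product q⊗(0,ω) = (-0.7071070, -1.4142140, -0.5656856, 0.7071070)
q + ½dt·q⊗(0,ω), renormalized = (0.6999, -0.0141, -0.0057, 0.7141)
p + v·dt = (2.8640, -2.3800, -0.4980)
v + (F/m)dt = (-1.7953, 0.9980, 0.1200)

p' = (2.8640, -2.3800, -0.4980)
q' = (0.6999, -0.0141, -0.0057, 0.7141)
v' = (-1.7953, 0.9980, 0.1200)
ω' = (-1.3600, 0.6176, 1.0043)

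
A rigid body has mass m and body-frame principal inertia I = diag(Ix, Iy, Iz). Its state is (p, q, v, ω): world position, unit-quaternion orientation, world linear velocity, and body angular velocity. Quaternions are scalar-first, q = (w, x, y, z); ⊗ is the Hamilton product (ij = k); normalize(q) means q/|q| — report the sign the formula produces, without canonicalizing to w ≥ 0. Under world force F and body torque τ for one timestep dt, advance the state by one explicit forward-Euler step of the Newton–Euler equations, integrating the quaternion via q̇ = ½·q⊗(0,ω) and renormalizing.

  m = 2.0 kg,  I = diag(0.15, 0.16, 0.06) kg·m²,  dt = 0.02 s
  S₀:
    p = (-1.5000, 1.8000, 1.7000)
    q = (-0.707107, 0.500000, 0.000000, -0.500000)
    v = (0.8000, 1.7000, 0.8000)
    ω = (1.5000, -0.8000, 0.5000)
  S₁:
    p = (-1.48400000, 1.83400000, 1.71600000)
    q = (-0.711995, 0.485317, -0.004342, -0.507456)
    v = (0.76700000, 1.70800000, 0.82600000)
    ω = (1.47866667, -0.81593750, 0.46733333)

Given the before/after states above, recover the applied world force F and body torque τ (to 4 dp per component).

ω₁ − ω₀ = (-0.02133333, -0.01593750, -0.03266667)
gyro term ω₀×Iω₀ = (0.0400, 0.0675, -0.0120)
I·α + gyro = (-0.1200, -0.0600, -0.1100)
v₁ − v₀ = (-0.03300000, 0.00800000, 0.02600000)
m·(v₁−v₀)/dt = (-3.3000, 0.8000, 2.6000)

F = (-3.3000, 0.8000, 2.6000)
τ = (-0.1200, -0.0600, -0.1100)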